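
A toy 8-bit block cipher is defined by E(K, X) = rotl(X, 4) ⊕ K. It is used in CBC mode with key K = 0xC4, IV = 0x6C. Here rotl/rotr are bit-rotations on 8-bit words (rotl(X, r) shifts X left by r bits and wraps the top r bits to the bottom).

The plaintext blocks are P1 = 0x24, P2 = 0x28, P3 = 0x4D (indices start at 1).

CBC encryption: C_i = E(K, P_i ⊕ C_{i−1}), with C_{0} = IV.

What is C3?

C1: P1 ⊕ 0x6C = 0x48; E(K, 0x48) = 0x40.
C2: P2 ⊕ 0x40 = 0x68; E(K, 0x68) = 0x42.
C3: P3 ⊕ 0x42 = 0x0F; E(K, 0x0F) = 0x34.

C3 = 0x34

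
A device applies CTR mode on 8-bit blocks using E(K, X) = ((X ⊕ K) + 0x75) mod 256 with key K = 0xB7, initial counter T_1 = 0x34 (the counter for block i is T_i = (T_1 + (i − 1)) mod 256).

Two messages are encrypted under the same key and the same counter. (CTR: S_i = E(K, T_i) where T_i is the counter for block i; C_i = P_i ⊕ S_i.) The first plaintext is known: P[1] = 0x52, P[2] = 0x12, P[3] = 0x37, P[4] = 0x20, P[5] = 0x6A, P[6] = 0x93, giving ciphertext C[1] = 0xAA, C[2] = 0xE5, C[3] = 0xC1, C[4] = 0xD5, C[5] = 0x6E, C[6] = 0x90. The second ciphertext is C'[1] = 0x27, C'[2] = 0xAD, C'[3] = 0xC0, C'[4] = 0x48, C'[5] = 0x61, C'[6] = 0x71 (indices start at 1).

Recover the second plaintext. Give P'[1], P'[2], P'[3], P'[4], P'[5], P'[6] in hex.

P'[1] = 0xDF, P'[2] = 0x5A, P'[3] = 0x36, P'[4] = 0xBD, P'[5] = 0x65, P'[6] = 0x72

In CTR with a reused counter, both messages share the same keystream S_i, so C_i ⊕ C'_i = P_i ⊕ P'_i and thus P'_i = P_i ⊕ C_i ⊕ C'_i.
P'[1]: 0x52 ⊕ 0xAA ⊕ 0x27 = 0xDF.
P'[2]: 0x12 ⊕ 0xE5 ⊕ 0xAD = 0x5A.
P'[3]: 0x37 ⊕ 0xC1 ⊕ 0xC0 = 0x36.
P'[4]: 0x20 ⊕ 0xD5 ⊕ 0x48 = 0xBD.
P'[5]: 0x6A ⊕ 0x6E ⊕ 0x61 = 0x65.
P'[6]: 0x93 ⊕ 0x90 ⊕ 0x71 = 0x72.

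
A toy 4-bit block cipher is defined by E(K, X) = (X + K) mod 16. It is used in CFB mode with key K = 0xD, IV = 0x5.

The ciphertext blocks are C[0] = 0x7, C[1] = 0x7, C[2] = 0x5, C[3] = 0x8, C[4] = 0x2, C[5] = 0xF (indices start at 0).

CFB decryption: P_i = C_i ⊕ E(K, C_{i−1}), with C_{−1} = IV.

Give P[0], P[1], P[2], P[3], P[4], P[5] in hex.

P[0]: E(K, 0x5) = 0x2; 0x7 ⊕ 0x2 = 0x5.
P[1]: E(K, 0x7) = 0x4; 0x7 ⊕ 0x4 = 0x3.
P[2]: E(K, 0x7) = 0x4; 0x5 ⊕ 0x4 = 0x1.
P[3]: E(K, 0x5) = 0x2; 0x8 ⊕ 0x2 = 0xA.
P[4]: E(K, 0x8) = 0x5; 0x2 ⊕ 0x5 = 0x7.
P[5]: E(K, 0x2) = 0xF; 0xF ⊕ 0xF = 0x0.

P[0] = 0x5, P[1] = 0x3, P[2] = 0x1, P[3] = 0xA, P[4] = 0x7, P[5] = 0x0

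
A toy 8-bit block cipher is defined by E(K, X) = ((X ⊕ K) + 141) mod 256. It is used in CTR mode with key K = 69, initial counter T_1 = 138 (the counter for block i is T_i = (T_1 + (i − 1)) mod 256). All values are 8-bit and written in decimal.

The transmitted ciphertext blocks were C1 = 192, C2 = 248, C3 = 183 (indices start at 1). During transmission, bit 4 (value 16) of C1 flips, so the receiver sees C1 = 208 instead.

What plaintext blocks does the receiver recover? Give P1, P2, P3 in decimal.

CTR decryption: S_i = E(K, T_i) where T_i is the counter for block i; P_i = C_i ⊕ S_i.
Only C1 changed, to 208. In CTR, a change in C_i flips the same bit in P_i only; the keystream is unaffected. Decrypting the received ciphertext:
P1: T = 138, S = E(K, T) = 92; 208 ⊕ 92 = 140.
P2: T = 139, S = E(K, T) = 91; 248 ⊕ 91 = 163.
P3: T = 140, S = E(K, T) = 86; 183 ⊕ 86 = 225.
Blocks that differ from the original plaintext: P1.

P1 = 140, P2 = 163, P3 = 225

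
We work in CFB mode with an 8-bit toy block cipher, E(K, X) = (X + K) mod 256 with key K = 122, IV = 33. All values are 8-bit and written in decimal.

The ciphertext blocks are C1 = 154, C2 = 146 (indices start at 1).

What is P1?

P1 = 1

CFB decryption: P_i = C_i ⊕ E(K, C_{i−1}), with C_{0} = IV.
P1: E(K, 33) = 155; 154 ⊕ 155 = 1.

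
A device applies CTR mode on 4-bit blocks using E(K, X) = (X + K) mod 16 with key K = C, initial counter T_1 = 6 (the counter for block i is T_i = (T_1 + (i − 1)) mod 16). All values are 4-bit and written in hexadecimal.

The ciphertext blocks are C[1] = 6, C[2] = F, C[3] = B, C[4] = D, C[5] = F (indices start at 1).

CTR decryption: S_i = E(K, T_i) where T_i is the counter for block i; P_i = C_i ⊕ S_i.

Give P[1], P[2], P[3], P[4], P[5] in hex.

P[1] = 4, P[2] = C, P[3] = F, P[4] = 8, P[5] = 9

P[1]: T = 6, S = E(K, T) = 2; 6 ⊕ 2 = 4.
P[2]: T = 7, S = E(K, T) = 3; F ⊕ 3 = C.
P[3]: T = 8, S = E(K, T) = 4; B ⊕ 4 = F.
P[4]: T = 9, S = E(K, T) = 5; D ⊕ 5 = 8.
P[5]: T = A, S = E(K, T) = 6; F ⊕ 6 = 9.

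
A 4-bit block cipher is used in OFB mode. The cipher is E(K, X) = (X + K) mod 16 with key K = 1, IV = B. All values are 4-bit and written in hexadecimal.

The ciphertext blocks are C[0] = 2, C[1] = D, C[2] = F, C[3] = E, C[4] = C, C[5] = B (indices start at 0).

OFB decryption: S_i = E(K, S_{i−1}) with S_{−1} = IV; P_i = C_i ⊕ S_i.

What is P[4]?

P[0]: S = E(K, B) = C; 2 ⊕ C = E.
P[1]: S = E(K, C) = D; D ⊕ D = 0.
P[2]: S = E(K, D) = E; F ⊕ E = 1.
P[3]: S = E(K, E) = F; E ⊕ F = 1.
P[4]: S = E(K, F) = 0; C ⊕ 0 = C.

P[4] = C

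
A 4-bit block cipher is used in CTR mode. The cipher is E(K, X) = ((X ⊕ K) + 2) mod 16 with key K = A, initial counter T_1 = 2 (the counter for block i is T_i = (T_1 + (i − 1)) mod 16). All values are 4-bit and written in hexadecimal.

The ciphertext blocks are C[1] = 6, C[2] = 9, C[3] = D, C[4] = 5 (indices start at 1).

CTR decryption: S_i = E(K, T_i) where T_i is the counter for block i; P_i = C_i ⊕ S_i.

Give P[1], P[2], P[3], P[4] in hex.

P[1]: T = 2, S = E(K, T) = A; 6 ⊕ A = C.
P[2]: T = 3, S = E(K, T) = B; 9 ⊕ B = 2.
P[3]: T = 4, S = E(K, T) = 0; D ⊕ 0 = D.
P[4]: T = 5, S = E(K, T) = 1; 5 ⊕ 1 = 4.

P[1] = C, P[2] = 2, P[3] = D, P[4] = 4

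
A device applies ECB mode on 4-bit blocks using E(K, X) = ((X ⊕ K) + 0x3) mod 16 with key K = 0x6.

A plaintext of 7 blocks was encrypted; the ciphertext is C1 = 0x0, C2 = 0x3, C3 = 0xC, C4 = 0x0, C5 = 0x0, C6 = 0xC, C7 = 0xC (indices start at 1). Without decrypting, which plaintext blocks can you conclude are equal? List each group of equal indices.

P1 = P4 = P5; P3 = P6 = P7

ECB encrypts each block independently with the same key, so equal ciphertext blocks imply equal plaintext blocks.
C1 = C4 = C5 = 0x0, so P1 = P4 = P5.
C3 = C6 = C7 = 0xC, so P3 = P6 = P7.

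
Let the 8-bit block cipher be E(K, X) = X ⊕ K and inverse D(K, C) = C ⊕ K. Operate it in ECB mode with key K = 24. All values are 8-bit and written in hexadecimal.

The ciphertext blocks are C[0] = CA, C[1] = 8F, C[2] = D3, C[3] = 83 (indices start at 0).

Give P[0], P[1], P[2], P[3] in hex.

ECB decryption: P_i = D(K, C_i).
P[0]: D(K, CA) = EE.
P[1]: D(K, 8F) = AB.
P[2]: D(K, D3) = F7.
P[3]: D(K, 83) = A7.

P[0] = EE, P[1] = AB, P[2] = F7, P[3] = A7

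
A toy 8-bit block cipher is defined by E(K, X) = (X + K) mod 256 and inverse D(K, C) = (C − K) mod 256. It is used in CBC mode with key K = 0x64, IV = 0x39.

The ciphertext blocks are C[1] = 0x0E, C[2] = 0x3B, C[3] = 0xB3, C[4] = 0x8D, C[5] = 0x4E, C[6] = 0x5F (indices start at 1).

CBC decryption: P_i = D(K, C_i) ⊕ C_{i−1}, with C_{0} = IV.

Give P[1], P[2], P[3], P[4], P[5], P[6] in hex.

P[1] = 0x93, P[2] = 0xD9, P[3] = 0x74, P[4] = 0x9A, P[5] = 0x67, P[6] = 0xB5

P[1]: D(K, 0x0E) = 0xAA; 0xAA ⊕ 0x39 = 0x93.
P[2]: D(K, 0x3B) = 0xD7; 0xD7 ⊕ 0x0E = 0xD9.
P[3]: D(K, 0xB3) = 0x4F; 0x4F ⊕ 0x3B = 0x74.
P[4]: D(K, 0x8D) = 0x29; 0x29 ⊕ 0xB3 = 0x9A.
P[5]: D(K, 0x4E) = 0xEA; 0xEA ⊕ 0x8D = 0x67.
P[6]: D(K, 0x5F) = 0xFB; 0xFB ⊕ 0x4E = 0xB5.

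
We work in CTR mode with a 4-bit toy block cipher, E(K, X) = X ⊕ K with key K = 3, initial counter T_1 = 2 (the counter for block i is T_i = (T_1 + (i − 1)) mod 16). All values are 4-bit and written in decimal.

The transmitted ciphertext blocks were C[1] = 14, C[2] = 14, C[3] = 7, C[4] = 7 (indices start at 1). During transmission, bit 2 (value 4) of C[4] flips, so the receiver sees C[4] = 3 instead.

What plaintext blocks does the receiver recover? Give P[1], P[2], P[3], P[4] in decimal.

P[1] = 15, P[2] = 14, P[3] = 0, P[4] = 5

CTR decryption: S_i = E(K, T_i) where T_i is the counter for block i; P_i = C_i ⊕ S_i.
Only C[4] changed, to 3. In CTR, a change in C_i flips the same bit in P_i only; the keystream is unaffected. Decrypting the received ciphertext:
P[1]: T = 2, S = E(K, T) = 1; 14 ⊕ 1 = 15.
P[2]: T = 3, S = E(K, T) = 0; 14 ⊕ 0 = 14.
P[3]: T = 4, S = E(K, T) = 7; 7 ⊕ 7 = 0.
P[4]: T = 5, S = E(K, T) = 6; 3 ⊕ 6 = 5.
Blocks that differ from the original plaintext: P[4].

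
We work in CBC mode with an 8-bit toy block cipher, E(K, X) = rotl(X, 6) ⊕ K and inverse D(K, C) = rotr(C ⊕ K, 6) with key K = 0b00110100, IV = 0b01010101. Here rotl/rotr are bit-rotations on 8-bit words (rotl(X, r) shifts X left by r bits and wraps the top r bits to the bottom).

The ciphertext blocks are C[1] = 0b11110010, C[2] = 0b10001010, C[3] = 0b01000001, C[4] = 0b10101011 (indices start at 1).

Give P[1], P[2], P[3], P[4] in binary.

P[1] = 0b01001110, P[2] = 0b00001000, P[3] = 0b01011111, P[4] = 0b00111111

CBC decryption: P_i = D(K, C_i) ⊕ C_{i−1}, with C_{0} = IV.
P[1]: D(K, 0b11110010) = 0b00011011; 0b00011011 ⊕ 0b01010101 = 0b01001110.
P[2]: D(K, 0b10001010) = 0b11111010; 0b11111010 ⊕ 0b11110010 = 0b00001000.
P[3]: D(K, 0b01000001) = 0b11010101; 0b11010101 ⊕ 0b10001010 = 0b01011111.
P[4]: D(K, 0b10101011) = 0b01111110; 0b01111110 ⊕ 0b01000001 = 0b00111111.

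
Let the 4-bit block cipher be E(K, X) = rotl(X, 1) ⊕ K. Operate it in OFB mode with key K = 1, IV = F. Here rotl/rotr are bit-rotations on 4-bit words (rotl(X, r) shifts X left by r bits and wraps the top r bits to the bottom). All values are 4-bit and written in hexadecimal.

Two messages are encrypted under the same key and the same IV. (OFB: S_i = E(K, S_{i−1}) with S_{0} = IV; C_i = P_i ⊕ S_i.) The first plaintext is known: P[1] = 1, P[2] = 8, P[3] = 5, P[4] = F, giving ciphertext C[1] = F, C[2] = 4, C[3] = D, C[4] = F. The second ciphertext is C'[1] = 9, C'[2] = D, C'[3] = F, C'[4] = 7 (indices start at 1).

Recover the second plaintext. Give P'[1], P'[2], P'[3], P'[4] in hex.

P'[1] = 7, P'[2] = 1, P'[3] = 7, P'[4] = 7

In OFB with a reused IV, both messages share the same keystream S_i, so C_i ⊕ C'_i = P_i ⊕ P'_i and thus P'_i = P_i ⊕ C_i ⊕ C'_i.
P'[1]: 1 ⊕ F ⊕ 9 = 7.
P'[2]: 8 ⊕ 4 ⊕ D = 1.
P'[3]: 5 ⊕ D ⊕ F = 7.
P'[4]: F ⊕ F ⊕ 7 = 7.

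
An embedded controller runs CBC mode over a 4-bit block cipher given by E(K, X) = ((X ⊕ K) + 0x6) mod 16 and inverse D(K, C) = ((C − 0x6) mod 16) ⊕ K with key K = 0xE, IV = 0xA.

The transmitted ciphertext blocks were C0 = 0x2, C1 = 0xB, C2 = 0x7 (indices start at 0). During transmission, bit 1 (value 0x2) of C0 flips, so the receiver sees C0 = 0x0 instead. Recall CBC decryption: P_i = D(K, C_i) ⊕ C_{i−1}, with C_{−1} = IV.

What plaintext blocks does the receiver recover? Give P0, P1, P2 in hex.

P0 = 0xE, P1 = 0xB, P2 = 0x4

Only C0 changed, to 0x0. In CBC, a change in C_i garbles P_i and flips the same bit in P_{i+1}. Decrypting the received ciphertext:
P0: D(K, 0x0) = 0x4; 0x4 ⊕ 0xA = 0xE.
P1: D(K, 0xB) = 0xB; 0xB ⊕ 0x0 = 0xB.
P2: D(K, 0x7) = 0xF; 0xF ⊕ 0xB = 0x4.
Blocks that differ from the original plaintext: P0, P1.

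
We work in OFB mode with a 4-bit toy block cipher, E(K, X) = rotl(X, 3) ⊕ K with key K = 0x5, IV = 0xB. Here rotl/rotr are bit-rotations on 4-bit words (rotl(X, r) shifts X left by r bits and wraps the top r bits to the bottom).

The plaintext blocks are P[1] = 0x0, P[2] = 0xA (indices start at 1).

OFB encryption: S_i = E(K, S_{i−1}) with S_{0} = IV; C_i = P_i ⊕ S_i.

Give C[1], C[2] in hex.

C[1]: S = E(K, 0xB) = 0x8; 0x0 ⊕ 0x8 = 0x8.
C[2]: S = E(K, 0x8) = 0x1; 0xA ⊕ 0x1 = 0xB.

C[1] = 0x8, C[2] = 0xB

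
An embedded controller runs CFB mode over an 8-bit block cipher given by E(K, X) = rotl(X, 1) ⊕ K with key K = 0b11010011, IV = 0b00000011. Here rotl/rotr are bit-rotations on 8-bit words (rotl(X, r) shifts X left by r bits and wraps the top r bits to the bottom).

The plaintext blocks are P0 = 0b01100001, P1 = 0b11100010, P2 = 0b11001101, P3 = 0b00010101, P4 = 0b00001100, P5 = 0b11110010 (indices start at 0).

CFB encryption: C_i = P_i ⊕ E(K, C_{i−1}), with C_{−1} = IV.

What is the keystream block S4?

C0: E(K, 0b00000011) = 0b11010101; 0b01100001 ⊕ 0b11010101 = 0b10110100.
C1: E(K, 0b10110100) = 0b10111010; 0b11100010 ⊕ 0b10111010 = 0b01011000.
C2: E(K, 0b01011000) = 0b01100011; 0b11001101 ⊕ 0b01100011 = 0b10101110.
C3: E(K, 0b10101110) = 0b10001110; 0b00010101 ⊕ 0b10001110 = 0b10011011.
C4: E(K, 0b10011011) = 0b11100100; 0b00001100 ⊕ 0b11100100 = 0b11101000.
So S4 = 0b11100100.

0b11100100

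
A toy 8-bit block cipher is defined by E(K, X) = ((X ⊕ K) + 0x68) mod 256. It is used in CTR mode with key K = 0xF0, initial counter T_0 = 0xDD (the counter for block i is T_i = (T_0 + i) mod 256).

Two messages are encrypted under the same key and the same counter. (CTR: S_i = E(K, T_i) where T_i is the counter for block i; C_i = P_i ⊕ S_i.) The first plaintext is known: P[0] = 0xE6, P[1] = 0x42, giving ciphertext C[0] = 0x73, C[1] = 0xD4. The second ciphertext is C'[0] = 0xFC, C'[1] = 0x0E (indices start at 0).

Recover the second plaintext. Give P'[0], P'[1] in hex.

In CTR with a reused counter, both messages share the same keystream S_i, so C_i ⊕ C'_i = P_i ⊕ P'_i and thus P'_i = P_i ⊕ C_i ⊕ C'_i.
P'[0]: 0xE6 ⊕ 0x73 ⊕ 0xFC = 0x69.
P'[1]: 0x42 ⊕ 0xD4 ⊕ 0x0E = 0x98.

P'[0] = 0x69, P'[1] = 0x98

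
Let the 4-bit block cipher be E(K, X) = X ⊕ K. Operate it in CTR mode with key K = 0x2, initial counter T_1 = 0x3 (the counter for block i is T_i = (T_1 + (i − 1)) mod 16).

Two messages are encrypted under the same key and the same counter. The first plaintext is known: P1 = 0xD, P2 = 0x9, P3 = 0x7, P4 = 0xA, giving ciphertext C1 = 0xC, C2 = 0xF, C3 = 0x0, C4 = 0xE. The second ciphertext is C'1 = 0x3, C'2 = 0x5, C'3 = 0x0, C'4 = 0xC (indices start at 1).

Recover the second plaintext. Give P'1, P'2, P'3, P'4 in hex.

In CTR with a reused counter, both messages share the same keystream S_i, so C_i ⊕ C'_i = P_i ⊕ P'_i and thus P'_i = P_i ⊕ C_i ⊕ C'_i.
P'1: 0xD ⊕ 0xC ⊕ 0x3 = 0x2.
P'2: 0x9 ⊕ 0xF ⊕ 0x5 = 0x3.
P'3: 0x7 ⊕ 0x0 ⊕ 0x0 = 0x7.
P'4: 0xA ⊕ 0xE ⊕ 0xC = 0x8.

P'1 = 0x2, P'2 = 0x3, P'3 = 0x7, P'4 = 0x8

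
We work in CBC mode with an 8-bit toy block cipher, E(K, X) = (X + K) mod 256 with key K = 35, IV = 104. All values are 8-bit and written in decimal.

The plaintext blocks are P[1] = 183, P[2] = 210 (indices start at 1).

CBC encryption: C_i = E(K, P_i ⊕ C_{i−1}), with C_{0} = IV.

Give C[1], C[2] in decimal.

C[1] = 2, C[2] = 243

C[1]: P[1] ⊕ 104 = 223; E(K, 223) = 2.
C[2]: P[2] ⊕ 2 = 208; E(K, 208) = 243.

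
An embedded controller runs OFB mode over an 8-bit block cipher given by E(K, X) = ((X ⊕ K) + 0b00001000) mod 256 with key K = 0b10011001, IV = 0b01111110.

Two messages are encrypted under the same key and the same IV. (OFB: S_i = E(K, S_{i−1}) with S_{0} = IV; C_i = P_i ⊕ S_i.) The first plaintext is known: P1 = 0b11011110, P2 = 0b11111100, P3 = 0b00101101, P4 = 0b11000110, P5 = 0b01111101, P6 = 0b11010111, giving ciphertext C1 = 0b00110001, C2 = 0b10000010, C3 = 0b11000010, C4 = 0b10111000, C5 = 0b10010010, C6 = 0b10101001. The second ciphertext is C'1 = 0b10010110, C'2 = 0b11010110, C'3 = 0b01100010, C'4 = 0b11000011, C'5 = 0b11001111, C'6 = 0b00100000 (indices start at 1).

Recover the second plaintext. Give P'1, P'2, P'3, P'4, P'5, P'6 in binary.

In OFB with a reused IV, both messages share the same keystream S_i, so C_i ⊕ C'_i = P_i ⊕ P'_i and thus P'_i = P_i ⊕ C_i ⊕ C'_i.
P'1: 0b11011110 ⊕ 0b00110001 ⊕ 0b10010110 = 0b01111001.
P'2: 0b11111100 ⊕ 0b10000010 ⊕ 0b11010110 = 0b10101000.
P'3: 0b00101101 ⊕ 0b11000010 ⊕ 0b01100010 = 0b10001101.
P'4: 0b11000110 ⊕ 0b10111000 ⊕ 0b11000011 = 0b10111101.
P'5: 0b01111101 ⊕ 0b10010010 ⊕ 0b11001111 = 0b00100000.
P'6: 0b11010111 ⊕ 0b10101001 ⊕ 0b00100000 = 0b01011110.

P'1 = 0b01111001, P'2 = 0b10101000, P'3 = 0b10001101, P'4 = 0b10111101, P'5 = 0b00100000, P'6 = 0b01011110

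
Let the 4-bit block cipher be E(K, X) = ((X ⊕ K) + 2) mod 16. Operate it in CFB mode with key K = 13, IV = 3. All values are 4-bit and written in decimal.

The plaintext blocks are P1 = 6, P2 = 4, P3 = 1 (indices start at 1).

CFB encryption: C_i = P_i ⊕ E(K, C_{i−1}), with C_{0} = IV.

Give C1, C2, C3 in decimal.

C1 = 6, C2 = 9, C3 = 7

C1: E(K, 3) = 0; 6 ⊕ 0 = 6.
C2: E(K, 6) = 13; 4 ⊕ 13 = 9.
C3: E(K, 9) = 6; 1 ⊕ 6 = 7.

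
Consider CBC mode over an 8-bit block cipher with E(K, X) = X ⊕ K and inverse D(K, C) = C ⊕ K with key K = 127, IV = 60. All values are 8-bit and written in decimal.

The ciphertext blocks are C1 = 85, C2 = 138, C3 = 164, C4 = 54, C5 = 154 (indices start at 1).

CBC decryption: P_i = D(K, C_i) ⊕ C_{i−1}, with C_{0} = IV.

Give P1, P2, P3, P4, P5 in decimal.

P1 = 22, P2 = 160, P3 = 81, P4 = 237, P5 = 211

P1: D(K, 85) = 42; 42 ⊕ 60 = 22.
P2: D(K, 138) = 245; 245 ⊕ 85 = 160.
P3: D(K, 164) = 219; 219 ⊕ 138 = 81.
P4: D(K, 54) = 73; 73 ⊕ 164 = 237.
P5: D(K, 154) = 229; 229 ⊕ 54 = 211.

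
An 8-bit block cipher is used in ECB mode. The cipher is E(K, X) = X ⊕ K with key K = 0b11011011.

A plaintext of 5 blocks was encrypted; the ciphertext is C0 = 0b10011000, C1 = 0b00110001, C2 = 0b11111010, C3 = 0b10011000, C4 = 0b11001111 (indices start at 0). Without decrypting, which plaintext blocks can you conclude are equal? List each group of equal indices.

ECB encrypts each block independently with the same key, so equal ciphertext blocks imply equal plaintext blocks.
C0 = C3 = 0b10011000, so P0 = P3.

P0 = P3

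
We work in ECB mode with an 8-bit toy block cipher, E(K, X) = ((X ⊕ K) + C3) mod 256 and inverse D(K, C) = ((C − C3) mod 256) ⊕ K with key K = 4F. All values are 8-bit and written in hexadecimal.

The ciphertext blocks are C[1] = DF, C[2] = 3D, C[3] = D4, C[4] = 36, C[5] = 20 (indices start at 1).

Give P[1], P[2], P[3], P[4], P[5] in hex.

P[1] = 53, P[2] = 35, P[3] = 5E, P[4] = 3C, P[5] = 12

ECB decryption: P_i = D(K, C_i).
P[1]: D(K, DF) = 53.
P[2]: D(K, 3D) = 35.
P[3]: D(K, D4) = 5E.
P[4]: D(K, 36) = 3C.
P[5]: D(K, 20) = 12.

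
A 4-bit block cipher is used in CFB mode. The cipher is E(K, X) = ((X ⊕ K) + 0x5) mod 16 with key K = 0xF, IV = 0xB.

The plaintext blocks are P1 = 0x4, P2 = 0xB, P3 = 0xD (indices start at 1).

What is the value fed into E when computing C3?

0xC

CFB encryption: C_i = P_i ⊕ E(K, C_{i−1}), with C_{0} = IV.
C1: E(K, 0xB) = 0x9; 0x4 ⊕ 0x9 = 0xD.
C2: E(K, 0xD) = 0x7; 0xB ⊕ 0x7 = 0xC.
C3: E(K, 0xC) = 0x8; 0xD ⊕ 0x8 = 0x5.
So the input to E for block 3 is 0xC.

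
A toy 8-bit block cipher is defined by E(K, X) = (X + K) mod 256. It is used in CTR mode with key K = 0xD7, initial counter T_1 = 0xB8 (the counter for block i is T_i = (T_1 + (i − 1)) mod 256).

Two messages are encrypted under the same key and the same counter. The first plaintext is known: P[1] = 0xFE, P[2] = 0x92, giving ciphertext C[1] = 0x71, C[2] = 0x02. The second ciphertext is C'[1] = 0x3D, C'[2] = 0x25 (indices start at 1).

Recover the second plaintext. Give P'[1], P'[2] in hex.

P'[1] = 0xB2, P'[2] = 0xB5

In CTR with a reused counter, both messages share the same keystream S_i, so C_i ⊕ C'_i = P_i ⊕ P'_i and thus P'_i = P_i ⊕ C_i ⊕ C'_i.
P'[1]: 0xFE ⊕ 0x71 ⊕ 0x3D = 0xB2.
P'[2]: 0x92 ⊕ 0x02 ⊕ 0x25 = 0xB5.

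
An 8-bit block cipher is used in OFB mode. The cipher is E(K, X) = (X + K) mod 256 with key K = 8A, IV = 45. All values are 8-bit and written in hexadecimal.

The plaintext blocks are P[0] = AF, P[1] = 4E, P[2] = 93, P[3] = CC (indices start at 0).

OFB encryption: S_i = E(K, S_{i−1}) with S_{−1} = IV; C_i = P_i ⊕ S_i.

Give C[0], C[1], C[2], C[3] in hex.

C[0] = 60, C[1] = 17, C[2] = 70, C[3] = A1

C[0]: S = E(K, 45) = CF; AF ⊕ CF = 60.
C[1]: S = E(K, CF) = 59; 4E ⊕ 59 = 17.
C[2]: S = E(K, 59) = E3; 93 ⊕ E3 = 70.
C[3]: S = E(K, E3) = 6D; CC ⊕ 6D = A1.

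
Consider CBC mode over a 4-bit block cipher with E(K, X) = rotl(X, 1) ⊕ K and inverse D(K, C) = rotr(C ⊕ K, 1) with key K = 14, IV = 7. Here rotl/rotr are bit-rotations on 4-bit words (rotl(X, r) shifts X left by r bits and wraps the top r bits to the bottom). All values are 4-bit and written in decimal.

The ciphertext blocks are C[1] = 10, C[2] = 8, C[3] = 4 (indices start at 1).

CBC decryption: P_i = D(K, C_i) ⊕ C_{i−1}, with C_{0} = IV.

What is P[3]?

P[3]: D(K, 4) = 5; 5 ⊕ 8 = 13.

P[3] = 13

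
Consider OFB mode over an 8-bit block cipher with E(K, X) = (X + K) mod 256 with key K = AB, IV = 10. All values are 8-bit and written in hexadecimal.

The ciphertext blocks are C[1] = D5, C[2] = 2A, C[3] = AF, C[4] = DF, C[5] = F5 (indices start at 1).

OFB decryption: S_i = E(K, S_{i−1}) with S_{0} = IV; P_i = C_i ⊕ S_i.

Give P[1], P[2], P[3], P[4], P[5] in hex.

P[1] = 6E, P[2] = 4C, P[3] = BE, P[4] = 63, P[5] = 92

P[1]: S = E(K, 10) = BB; D5 ⊕ BB = 6E.
P[2]: S = E(K, BB) = 66; 2A ⊕ 66 = 4C.
P[3]: S = E(K, 66) = 11; AF ⊕ 11 = BE.
P[4]: S = E(K, 11) = BC; DF ⊕ BC = 63.
P[5]: S = E(K, BC) = 67; F5 ⊕ 67 = 92.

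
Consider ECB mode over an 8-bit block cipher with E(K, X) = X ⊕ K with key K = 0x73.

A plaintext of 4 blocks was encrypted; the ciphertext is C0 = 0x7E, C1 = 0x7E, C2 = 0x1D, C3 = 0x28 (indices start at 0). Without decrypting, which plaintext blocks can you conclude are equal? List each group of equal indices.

P0 = P1

ECB encrypts each block independently with the same key, so equal ciphertext blocks imply equal plaintext blocks.
C0 = C1 = 0x7E, so P0 = P1.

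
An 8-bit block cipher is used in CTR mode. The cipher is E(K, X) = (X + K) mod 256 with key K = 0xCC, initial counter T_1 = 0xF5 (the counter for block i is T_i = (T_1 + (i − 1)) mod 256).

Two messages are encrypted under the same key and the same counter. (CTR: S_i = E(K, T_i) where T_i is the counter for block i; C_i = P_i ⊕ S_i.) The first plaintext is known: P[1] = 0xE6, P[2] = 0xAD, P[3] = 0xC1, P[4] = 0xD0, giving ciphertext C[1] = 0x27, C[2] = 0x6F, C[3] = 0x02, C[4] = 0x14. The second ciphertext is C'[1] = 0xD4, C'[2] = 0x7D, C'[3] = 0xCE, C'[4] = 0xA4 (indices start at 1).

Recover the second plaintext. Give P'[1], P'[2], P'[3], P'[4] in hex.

In CTR with a reused counter, both messages share the same keystream S_i, so C_i ⊕ C'_i = P_i ⊕ P'_i and thus P'_i = P_i ⊕ C_i ⊕ C'_i.
P'[1]: 0xE6 ⊕ 0x27 ⊕ 0xD4 = 0x15.
P'[2]: 0xAD ⊕ 0x6F ⊕ 0x7D = 0xBF.
P'[3]: 0xC1 ⊕ 0x02 ⊕ 0xCE = 0x0D.
P'[4]: 0xD0 ⊕ 0x14 ⊕ 0xA4 = 0x60.

P'[1] = 0x15, P'[2] = 0xBF, P'[3] = 0x0D, P'[4] = 0x60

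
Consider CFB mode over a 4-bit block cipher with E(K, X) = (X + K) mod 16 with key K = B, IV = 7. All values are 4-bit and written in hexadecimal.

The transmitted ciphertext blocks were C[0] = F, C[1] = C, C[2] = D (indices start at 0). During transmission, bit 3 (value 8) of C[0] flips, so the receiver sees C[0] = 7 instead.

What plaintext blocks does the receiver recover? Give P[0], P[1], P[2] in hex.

P[0] = 5, P[1] = E, P[2] = A

CFB decryption: P_i = C_i ⊕ E(K, C_{i−1}), with C_{−1} = IV.
Only C[0] changed, to 7. In CFB, a change in C_i flips the same bit in P_i and garbles P_{i+1}. Decrypting the received ciphertext:
P[0]: E(K, 7) = 2; 7 ⊕ 2 = 5.
P[1]: E(K, 7) = 2; C ⊕ 2 = E.
P[2]: E(K, C) = 7; D ⊕ 7 = A.
Blocks that differ from the original plaintext: P[0], P[1].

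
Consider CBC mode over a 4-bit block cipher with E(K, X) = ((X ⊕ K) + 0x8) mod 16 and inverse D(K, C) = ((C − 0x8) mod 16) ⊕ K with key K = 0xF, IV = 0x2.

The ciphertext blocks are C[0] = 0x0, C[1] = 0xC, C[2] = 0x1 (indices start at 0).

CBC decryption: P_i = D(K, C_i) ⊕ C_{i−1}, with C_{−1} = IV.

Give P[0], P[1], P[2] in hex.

P[0] = 0x5, P[1] = 0xB, P[2] = 0xA

P[0]: D(K, 0x0) = 0x7; 0x7 ⊕ 0x2 = 0x5.
P[1]: D(K, 0xC) = 0xB; 0xB ⊕ 0x0 = 0xB.
P[2]: D(K, 0x1) = 0x6; 0x6 ⊕ 0xC = 0xA.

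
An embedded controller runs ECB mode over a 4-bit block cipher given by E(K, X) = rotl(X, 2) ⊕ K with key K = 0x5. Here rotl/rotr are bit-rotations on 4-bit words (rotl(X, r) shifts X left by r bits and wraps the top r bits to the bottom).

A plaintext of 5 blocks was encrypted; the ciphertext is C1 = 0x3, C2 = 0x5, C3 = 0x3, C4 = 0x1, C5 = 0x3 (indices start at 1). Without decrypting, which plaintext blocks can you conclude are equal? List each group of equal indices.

P1 = P3 = P5

ECB encrypts each block independently with the same key, so equal ciphertext blocks imply equal plaintext blocks.
C1 = C3 = C5 = 0x3, so P1 = P3 = P5.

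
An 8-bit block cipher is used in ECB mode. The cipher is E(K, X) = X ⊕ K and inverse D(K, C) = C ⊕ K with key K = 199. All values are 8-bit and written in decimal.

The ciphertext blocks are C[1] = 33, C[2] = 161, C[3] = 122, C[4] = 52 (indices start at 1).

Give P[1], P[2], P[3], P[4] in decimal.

ECB decryption: P_i = D(K, C_i).
P[1]: D(K, 33) = 230.
P[2]: D(K, 161) = 102.
P[3]: D(K, 122) = 189.
P[4]: D(K, 52) = 243.

P[1] = 230, P[2] = 102, P[3] = 189, P[4] = 243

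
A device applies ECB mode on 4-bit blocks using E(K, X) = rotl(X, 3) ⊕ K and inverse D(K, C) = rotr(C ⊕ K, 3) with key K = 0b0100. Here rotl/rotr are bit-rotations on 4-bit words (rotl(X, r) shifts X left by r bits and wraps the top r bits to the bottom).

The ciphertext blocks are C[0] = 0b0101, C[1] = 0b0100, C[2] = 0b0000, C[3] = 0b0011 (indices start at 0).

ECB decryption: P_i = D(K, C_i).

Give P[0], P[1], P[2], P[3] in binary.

P[0]: D(K, 0b0101) = 0b0010.
P[1]: D(K, 0b0100) = 0b0000.
P[2]: D(K, 0b0000) = 0b1000.
P[3]: D(K, 0b0011) = 0b1110.

P[0] = 0b0010, P[1] = 0b0000, P[2] = 0b1000, P[3] = 0b1110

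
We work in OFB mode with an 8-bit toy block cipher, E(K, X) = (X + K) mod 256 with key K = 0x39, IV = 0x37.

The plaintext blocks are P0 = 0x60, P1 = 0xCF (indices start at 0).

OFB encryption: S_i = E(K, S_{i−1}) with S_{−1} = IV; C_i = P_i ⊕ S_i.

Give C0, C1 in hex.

C0: S = E(K, 0x37) = 0x70; 0x60 ⊕ 0x70 = 0x10.
C1: S = E(K, 0x70) = 0xA9; 0xCF ⊕ 0xA9 = 0x66.

C0 = 0x10, C1 = 0x66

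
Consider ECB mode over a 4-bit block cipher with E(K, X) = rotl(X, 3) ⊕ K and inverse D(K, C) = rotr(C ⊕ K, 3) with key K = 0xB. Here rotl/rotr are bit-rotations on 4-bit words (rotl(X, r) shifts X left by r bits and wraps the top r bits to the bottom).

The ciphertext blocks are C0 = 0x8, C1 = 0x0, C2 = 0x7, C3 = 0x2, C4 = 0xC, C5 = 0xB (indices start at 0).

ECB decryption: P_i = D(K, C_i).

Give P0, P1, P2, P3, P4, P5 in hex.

P0: D(K, 0x8) = 0x6.
P1: D(K, 0x0) = 0x7.
P2: D(K, 0x7) = 0x9.
P3: D(K, 0x2) = 0x3.
P4: D(K, 0xC) = 0xE.
P5: D(K, 0xB) = 0x0.

P0 = 0x6, P1 = 0x7, P2 = 0x9, P3 = 0x3, P4 = 0xE, P5 = 0x0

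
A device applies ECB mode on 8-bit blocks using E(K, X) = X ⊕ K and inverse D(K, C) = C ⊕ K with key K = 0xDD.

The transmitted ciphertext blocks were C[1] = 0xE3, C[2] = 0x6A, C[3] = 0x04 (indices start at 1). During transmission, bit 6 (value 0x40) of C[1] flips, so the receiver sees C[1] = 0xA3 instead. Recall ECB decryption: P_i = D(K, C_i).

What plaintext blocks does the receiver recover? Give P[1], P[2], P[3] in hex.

P[1] = 0x7E, P[2] = 0xB7, P[3] = 0xD9

Only C[1] changed, to 0xA3. In ECB, a change in C_i affects only P_i. Decrypting the received ciphertext:
P[1]: D(K, 0xA3) = 0x7E.
P[2]: D(K, 0x6A) = 0xB7.
P[3]: D(K, 0x04) = 0xD9.
Blocks that differ from the original plaintext: P[1].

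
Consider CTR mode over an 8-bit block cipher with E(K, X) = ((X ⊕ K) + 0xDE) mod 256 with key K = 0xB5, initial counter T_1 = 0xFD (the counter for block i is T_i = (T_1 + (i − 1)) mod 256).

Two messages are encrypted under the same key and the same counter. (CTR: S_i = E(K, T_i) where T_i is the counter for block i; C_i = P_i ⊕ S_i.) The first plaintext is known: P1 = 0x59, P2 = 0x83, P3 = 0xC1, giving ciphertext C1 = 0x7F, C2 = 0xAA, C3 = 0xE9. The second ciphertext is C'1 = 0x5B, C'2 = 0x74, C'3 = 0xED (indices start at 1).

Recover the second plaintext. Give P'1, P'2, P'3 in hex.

P'1 = 0x7D, P'2 = 0x5D, P'3 = 0xC5

In CTR with a reused counter, both messages share the same keystream S_i, so C_i ⊕ C'_i = P_i ⊕ P'_i and thus P'_i = P_i ⊕ C_i ⊕ C'_i.
P'1: 0x59 ⊕ 0x7F ⊕ 0x5B = 0x7D.
P'2: 0x83 ⊕ 0xAA ⊕ 0x74 = 0x5D.
P'3: 0xC1 ⊕ 0xE9 ⊕ 0xED = 0xC5.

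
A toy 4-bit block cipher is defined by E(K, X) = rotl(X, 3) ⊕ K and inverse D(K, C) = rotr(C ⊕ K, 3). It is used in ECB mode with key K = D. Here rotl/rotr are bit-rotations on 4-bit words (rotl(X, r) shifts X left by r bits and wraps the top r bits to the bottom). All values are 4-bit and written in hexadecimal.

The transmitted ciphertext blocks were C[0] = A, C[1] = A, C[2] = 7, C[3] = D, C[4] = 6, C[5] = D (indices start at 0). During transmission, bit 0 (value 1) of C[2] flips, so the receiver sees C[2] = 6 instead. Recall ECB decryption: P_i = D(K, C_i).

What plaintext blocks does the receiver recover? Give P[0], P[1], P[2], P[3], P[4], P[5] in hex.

Only C[2] changed, to 6. In ECB, a change in C_i affects only P_i. Decrypting the received ciphertext:
P[0]: D(K, A) = E.
P[1]: D(K, A) = E.
P[2]: D(K, 6) = 7.
P[3]: D(K, D) = 0.
P[4]: D(K, 6) = 7.
P[5]: D(K, D) = 0.
Blocks that differ from the original plaintext: P[2].

P[0] = E, P[1] = E, P[2] = 7, P[3] = 0, P[4] = 7, P[5] = 0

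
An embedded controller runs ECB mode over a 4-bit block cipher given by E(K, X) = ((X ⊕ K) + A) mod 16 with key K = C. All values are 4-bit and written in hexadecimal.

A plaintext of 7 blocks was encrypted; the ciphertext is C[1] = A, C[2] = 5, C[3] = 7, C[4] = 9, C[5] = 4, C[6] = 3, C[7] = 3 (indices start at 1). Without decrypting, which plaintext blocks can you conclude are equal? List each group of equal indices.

ECB encrypts each block independently with the same key, so equal ciphertext blocks imply equal plaintext blocks.
C[6] = C[7] = 3, so P[6] = P[7].

P[6] = P[7]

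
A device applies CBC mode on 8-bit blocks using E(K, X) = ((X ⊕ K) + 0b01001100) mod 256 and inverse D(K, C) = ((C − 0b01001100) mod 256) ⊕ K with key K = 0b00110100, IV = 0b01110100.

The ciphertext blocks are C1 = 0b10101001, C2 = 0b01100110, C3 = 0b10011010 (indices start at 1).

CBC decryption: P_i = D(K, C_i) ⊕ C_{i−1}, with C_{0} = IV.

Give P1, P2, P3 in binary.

P1 = 0b00011101, P2 = 0b10000111, P3 = 0b00011100

P1: D(K, 0b10101001) = 0b01101001; 0b01101001 ⊕ 0b01110100 = 0b00011101.
P2: D(K, 0b01100110) = 0b00101110; 0b00101110 ⊕ 0b10101001 = 0b10000111.
P3: D(K, 0b10011010) = 0b01111010; 0b01111010 ⊕ 0b01100110 = 0b00011100.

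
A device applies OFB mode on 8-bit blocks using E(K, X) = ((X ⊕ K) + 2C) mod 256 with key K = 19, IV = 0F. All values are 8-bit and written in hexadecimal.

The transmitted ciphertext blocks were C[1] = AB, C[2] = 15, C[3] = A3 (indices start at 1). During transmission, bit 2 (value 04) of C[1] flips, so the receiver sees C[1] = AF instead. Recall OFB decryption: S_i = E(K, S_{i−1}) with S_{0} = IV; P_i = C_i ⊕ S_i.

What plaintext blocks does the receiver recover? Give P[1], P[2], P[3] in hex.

Only C[1] changed, to AF. In OFB, a change in C_i flips the same bit in P_i only; the keystream is unaffected. Decrypting the received ciphertext:
P[1]: S = E(K, 0F) = 42; AF ⊕ 42 = ED.
P[2]: S = E(K, 42) = 87; 15 ⊕ 87 = 92.
P[3]: S = E(K, 87) = CA; A3 ⊕ CA = 69.
Blocks that differ from the original plaintext: P[1].

P[1] = ED, P[2] = 92, P[3] = 69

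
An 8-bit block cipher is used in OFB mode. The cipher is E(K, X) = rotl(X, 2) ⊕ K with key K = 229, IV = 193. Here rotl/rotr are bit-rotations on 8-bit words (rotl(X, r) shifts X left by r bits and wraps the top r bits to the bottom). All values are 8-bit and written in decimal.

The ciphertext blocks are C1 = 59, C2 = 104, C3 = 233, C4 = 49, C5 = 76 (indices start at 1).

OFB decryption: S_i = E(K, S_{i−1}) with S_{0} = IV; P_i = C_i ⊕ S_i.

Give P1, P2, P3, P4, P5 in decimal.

P1: S = E(K, 193) = 226; 59 ⊕ 226 = 217.
P2: S = E(K, 226) = 110; 104 ⊕ 110 = 6.
P3: S = E(K, 110) = 92; 233 ⊕ 92 = 181.
P4: S = E(K, 92) = 148; 49 ⊕ 148 = 165.
P5: S = E(K, 148) = 183; 76 ⊕ 183 = 251.

P1 = 217, P2 = 6, P3 = 181, P4 = 165, P5 = 251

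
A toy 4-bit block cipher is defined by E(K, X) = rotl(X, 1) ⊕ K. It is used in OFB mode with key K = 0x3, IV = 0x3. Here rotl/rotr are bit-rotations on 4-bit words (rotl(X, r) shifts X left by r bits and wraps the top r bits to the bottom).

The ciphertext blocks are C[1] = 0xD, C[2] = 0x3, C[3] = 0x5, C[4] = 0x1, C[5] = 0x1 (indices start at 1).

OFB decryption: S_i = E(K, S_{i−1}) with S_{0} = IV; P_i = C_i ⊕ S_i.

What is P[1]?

P[1]: S = E(K, 0x3) = 0x5; 0xD ⊕ 0x5 = 0x8.

P[1] = 0x8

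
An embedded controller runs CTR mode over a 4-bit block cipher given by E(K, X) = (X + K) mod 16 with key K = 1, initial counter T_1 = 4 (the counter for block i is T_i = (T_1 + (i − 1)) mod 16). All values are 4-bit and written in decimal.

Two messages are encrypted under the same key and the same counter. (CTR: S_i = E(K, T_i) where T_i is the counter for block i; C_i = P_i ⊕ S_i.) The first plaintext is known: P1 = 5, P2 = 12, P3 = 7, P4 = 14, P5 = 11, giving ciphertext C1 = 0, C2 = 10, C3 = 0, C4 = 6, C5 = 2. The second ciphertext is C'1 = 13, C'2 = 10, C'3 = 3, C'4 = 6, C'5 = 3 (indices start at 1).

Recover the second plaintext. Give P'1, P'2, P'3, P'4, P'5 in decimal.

P'1 = 8, P'2 = 12, P'3 = 4, P'4 = 14, P'5 = 10

In CTR with a reused counter, both messages share the same keystream S_i, so C_i ⊕ C'_i = P_i ⊕ P'_i and thus P'_i = P_i ⊕ C_i ⊕ C'_i.
P'1: 5 ⊕ 0 ⊕ 13 = 8.
P'2: 12 ⊕ 10 ⊕ 10 = 12.
P'3: 7 ⊕ 0 ⊕ 3 = 4.
P'4: 14 ⊕ 6 ⊕ 6 = 14.
P'5: 11 ⊕ 2 ⊕ 3 = 10.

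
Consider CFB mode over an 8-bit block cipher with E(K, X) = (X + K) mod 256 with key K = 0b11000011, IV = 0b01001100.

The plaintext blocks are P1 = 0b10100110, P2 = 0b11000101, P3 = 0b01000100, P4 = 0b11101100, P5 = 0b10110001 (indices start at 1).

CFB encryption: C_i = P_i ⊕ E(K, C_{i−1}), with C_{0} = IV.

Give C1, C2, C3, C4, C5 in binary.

C1 = 0b10101001, C2 = 0b10101001, C3 = 0b00101000, C4 = 0b00000111, C5 = 0b01111011

C1: E(K, 0b01001100) = 0b00001111; 0b10100110 ⊕ 0b00001111 = 0b10101001.
C2: E(K, 0b10101001) = 0b01101100; 0b11000101 ⊕ 0b01101100 = 0b10101001.
C3: E(K, 0b10101001) = 0b01101100; 0b01000100 ⊕ 0b01101100 = 0b00101000.
C4: E(K, 0b00101000) = 0b11101011; 0b11101100 ⊕ 0b11101011 = 0b00000111.
C5: E(K, 0b00000111) = 0b11001010; 0b10110001 ⊕ 0b11001010 = 0b01111011.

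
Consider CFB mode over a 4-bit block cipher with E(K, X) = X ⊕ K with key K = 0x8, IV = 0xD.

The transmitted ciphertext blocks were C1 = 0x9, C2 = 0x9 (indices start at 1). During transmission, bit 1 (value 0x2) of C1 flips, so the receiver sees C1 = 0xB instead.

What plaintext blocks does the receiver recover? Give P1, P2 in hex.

P1 = 0xE, P2 = 0xA

CFB decryption: P_i = C_i ⊕ E(K, C_{i−1}), with C_{0} = IV.
Only C1 changed, to 0xB. In CFB, a change in C_i flips the same bit in P_i and garbles P_{i+1}. Decrypting the received ciphertext:
P1: E(K, 0xD) = 0x5; 0xB ⊕ 0x5 = 0xE.
P2: E(K, 0xB) = 0x3; 0x9 ⊕ 0x3 = 0xA.
Blocks that differ from the original plaintext: P1, P2.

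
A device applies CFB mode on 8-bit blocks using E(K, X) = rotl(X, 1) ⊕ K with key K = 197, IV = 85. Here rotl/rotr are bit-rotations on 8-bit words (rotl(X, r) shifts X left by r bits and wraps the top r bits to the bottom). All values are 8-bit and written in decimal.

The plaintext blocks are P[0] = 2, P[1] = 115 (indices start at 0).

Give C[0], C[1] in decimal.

CFB encryption: C_i = P_i ⊕ E(K, C_{i−1}), with C_{−1} = IV.
C[0]: E(K, 85) = 111; 2 ⊕ 111 = 109.
C[1]: E(K, 109) = 31; 115 ⊕ 31 = 108.

C[0] = 109, C[1] = 108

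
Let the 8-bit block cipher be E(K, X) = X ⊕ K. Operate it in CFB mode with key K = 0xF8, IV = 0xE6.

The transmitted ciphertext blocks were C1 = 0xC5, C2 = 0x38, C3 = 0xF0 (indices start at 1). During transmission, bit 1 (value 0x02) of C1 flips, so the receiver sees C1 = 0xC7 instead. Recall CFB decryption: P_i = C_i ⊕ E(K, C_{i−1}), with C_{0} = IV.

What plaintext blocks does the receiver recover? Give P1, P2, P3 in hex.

Only C1 changed, to 0xC7. In CFB, a change in C_i flips the same bit in P_i and garbles P_{i+1}. Decrypting the received ciphertext:
P1: E(K, 0xE6) = 0x1E; 0xC7 ⊕ 0x1E = 0xD9.
P2: E(K, 0xC7) = 0x3F; 0x38 ⊕ 0x3F = 0x07.
P3: E(K, 0x38) = 0xC0; 0xF0 ⊕ 0xC0 = 0x30.
Blocks that differ from the original plaintext: P1, P2.

P1 = 0xD9, P2 = 0x07, P3 = 0x30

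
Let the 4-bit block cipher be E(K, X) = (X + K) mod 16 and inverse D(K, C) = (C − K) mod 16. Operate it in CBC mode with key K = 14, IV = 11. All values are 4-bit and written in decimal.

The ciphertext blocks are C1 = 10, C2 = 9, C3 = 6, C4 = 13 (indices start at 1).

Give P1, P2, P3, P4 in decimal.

CBC decryption: P_i = D(K, C_i) ⊕ C_{i−1}, with C_{0} = IV.
P1: D(K, 10) = 12; 12 ⊕ 11 = 7.
P2: D(K, 9) = 11; 11 ⊕ 10 = 1.
P3: D(K, 6) = 8; 8 ⊕ 9 = 1.
P4: D(K, 13) = 15; 15 ⊕ 6 = 9.

P1 = 7, P2 = 1, P3 = 1, P4 = 9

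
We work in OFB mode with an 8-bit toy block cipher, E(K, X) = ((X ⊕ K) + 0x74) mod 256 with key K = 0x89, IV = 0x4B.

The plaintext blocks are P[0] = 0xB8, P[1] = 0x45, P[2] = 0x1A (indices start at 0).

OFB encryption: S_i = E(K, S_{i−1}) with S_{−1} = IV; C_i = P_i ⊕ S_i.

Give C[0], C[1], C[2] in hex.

C[0] = 0x8E, C[1] = 0x76, C[2] = 0x34

C[0]: S = E(K, 0x4B) = 0x36; 0xB8 ⊕ 0x36 = 0x8E.
C[1]: S = E(K, 0x36) = 0x33; 0x45 ⊕ 0x33 = 0x76.
C[2]: S = E(K, 0x33) = 0x2E; 0x1A ⊕ 0x2E = 0x34.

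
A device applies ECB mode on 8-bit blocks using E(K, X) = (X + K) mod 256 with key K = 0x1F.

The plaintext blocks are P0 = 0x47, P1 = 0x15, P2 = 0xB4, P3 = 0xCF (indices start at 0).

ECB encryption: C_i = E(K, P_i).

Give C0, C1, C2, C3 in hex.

C0: E(K, 0x47) = 0x66.
C1: E(K, 0x15) = 0x34.
C2: E(K, 0xB4) = 0xD3.
C3: E(K, 0xCF) = 0xEE.

C0 = 0x66, C1 = 0x34, C2 = 0xD3, C3 = 0xEE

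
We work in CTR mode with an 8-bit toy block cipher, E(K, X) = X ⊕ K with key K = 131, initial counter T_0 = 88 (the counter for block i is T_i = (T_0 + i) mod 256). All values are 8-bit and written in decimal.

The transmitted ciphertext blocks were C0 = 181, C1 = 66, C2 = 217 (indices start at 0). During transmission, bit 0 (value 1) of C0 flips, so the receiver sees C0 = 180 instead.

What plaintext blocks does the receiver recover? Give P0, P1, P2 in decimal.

P0 = 111, P1 = 152, P2 = 0

CTR decryption: S_i = E(K, T_i) where T_i is the counter for block i; P_i = C_i ⊕ S_i.
Only C0 changed, to 180. In CTR, a change in C_i flips the same bit in P_i only; the keystream is unaffected. Decrypting the received ciphertext:
P0: T = 88, S = E(K, T) = 219; 180 ⊕ 219 = 111.
P1: T = 89, S = E(K, T) = 218; 66 ⊕ 218 = 152.
P2: T = 90, S = E(K, T) = 217; 217 ⊕ 217 = 0.
Blocks that differ from the original plaintext: P0.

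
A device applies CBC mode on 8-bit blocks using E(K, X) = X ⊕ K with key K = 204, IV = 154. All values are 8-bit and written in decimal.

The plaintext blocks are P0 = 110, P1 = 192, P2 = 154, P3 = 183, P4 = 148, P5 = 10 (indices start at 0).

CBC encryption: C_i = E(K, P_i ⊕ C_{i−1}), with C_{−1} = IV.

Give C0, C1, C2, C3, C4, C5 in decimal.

C0: P0 ⊕ 154 = 244; E(K, 244) = 56.
C1: P1 ⊕ 56 = 248; E(K, 248) = 52.
C2: P2 ⊕ 52 = 174; E(K, 174) = 98.
C3: P3 ⊕ 98 = 213; E(K, 213) = 25.
C4: P4 ⊕ 25 = 141; E(K, 141) = 65.
C5: P5 ⊕ 65 = 75; E(K, 75) = 135.

C0 = 56, C1 = 52, C2 = 98, C3 = 25, C4 = 65, C5 = 135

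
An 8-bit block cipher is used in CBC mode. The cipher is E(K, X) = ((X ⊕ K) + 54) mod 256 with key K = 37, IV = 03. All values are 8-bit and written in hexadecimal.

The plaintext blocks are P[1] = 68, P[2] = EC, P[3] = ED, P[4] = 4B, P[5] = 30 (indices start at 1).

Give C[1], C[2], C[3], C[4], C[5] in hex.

CBC encryption: C_i = E(K, P_i ⊕ C_{i−1}), with C_{0} = IV.
C[1]: P[1] ⊕ 03 = 6B; E(K, 6B) = B0.
C[2]: P[2] ⊕ B0 = 5C; E(K, 5C) = BF.
C[3]: P[3] ⊕ BF = 52; E(K, 52) = B9.
C[4]: P[4] ⊕ B9 = F2; E(K, F2) = 19.
C[5]: P[5] ⊕ 19 = 29; E(K, 29) = 72.

C[1] = B0, C[2] = BF, C[3] = B9, C[4] = 19, C[5] = 72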